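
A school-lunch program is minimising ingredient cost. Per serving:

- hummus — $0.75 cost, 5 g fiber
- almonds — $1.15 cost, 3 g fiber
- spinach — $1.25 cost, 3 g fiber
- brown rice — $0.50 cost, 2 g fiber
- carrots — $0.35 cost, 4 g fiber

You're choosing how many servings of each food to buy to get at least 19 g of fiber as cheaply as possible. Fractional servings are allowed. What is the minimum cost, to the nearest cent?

$1.66

Cost per g of fiber: carrots $0.0875, hummus $0.1500, brown rice $0.2500, almonds $0.3833, spinach $0.4167.
With no serving limits, use only carrots: 19 g / 4 g = 4.75 servings × $0.35 = $1.66.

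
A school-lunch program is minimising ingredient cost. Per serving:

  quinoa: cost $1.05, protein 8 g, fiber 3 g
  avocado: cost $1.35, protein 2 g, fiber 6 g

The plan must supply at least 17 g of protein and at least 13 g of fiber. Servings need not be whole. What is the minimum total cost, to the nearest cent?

Two binding constraints pin down two serving amounts, so the optimal mix uses at most two foods. The candidates are each food alone (scaled to the tighter of protein/fiber) and each pair with both constraints tight.
quinoa only: max(17/8, 13/3) = 4.333 servings → $4.55.
avocado only: max(17/2, 13/6) = 8.5 servings → $11.47.
quinoa + avocado with both tight: 1.81 servings and 1.262 servings → $3.60.
The minimum over all feasible corners is $3.60.

$3.60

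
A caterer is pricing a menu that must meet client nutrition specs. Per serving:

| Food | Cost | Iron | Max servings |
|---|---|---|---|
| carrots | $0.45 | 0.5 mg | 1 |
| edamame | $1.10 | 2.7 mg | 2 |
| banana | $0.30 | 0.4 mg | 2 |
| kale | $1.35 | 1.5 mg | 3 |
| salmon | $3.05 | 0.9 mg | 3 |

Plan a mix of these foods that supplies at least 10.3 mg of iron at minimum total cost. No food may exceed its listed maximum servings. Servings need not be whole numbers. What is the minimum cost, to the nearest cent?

Cost per mg of iron: edamame $0.4074, banana $0.7500, carrots $0.9000, kale $0.9000, salmon $3.3889.
Take 2 servings of edamame: +5.4 mg iron for $2.20 (total $2.20, still need 4.9 mg).
Take 2 servings of banana: +0.8 mg iron for $0.60 (total $2.80, still need 4.1 mg).
Take 1 serving of carrots: +0.5 mg iron for $0.45 (total $3.25, still need 3.6 mg).
Take 2.4 servings of kale: +3.6 mg iron for $3.24 (total $6.49, still need 0.0 mg).
Greedy by cheapest-per-mg is optimal for a single linear constraint, so the minimum cost is $6.49.

$6.49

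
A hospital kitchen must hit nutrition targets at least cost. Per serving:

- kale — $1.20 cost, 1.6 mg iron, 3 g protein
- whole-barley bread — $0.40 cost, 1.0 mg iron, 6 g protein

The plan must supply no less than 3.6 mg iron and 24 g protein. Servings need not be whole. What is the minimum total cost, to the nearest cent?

kale only: max(3.6/1.6, 24/3) = 8 servings → $9.60.
whole-barley bread only: max(3.6/1.0, 24/6) = 4 servings → $1.60.
kale + whole-barley bread: the both-tight solution has a negative serving — not a feasible corner.
The minimum over all feasible corners is $1.60.

$1.60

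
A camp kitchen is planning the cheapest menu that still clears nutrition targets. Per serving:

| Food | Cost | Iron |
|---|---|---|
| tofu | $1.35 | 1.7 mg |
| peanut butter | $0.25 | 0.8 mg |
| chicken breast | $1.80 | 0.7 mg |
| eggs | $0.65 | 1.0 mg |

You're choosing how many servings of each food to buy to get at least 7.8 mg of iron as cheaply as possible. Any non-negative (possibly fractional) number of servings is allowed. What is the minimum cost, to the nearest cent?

$2.44

Cost per mg of iron: peanut butter $0.3125, eggs $0.6500, tofu $0.7941, chicken breast $2.5714.
With no serving limits, use only peanut butter: 7.8 mg / 0.8 mg = 9.75 servings × $0.25 = $2.44.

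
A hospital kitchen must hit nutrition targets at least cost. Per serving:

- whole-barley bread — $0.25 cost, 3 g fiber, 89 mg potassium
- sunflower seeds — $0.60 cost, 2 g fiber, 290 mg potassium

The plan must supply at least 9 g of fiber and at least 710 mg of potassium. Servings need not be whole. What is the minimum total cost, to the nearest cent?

$1.58

A basic optimal solution has at most two foods positive. Try each food alone and each pair with both targets met exactly.
whole-barley bread only: max(9/3, 710/89) = 7.978 servings → $1.99.
sunflower seeds only: max(9/2, 710/290) = 4.5 servings → $2.70.
whole-barley bread + sunflower seeds with both tight: 1.72 servings and 1.921 servings → $1.58.
The minimum over all feasible corners is $1.58.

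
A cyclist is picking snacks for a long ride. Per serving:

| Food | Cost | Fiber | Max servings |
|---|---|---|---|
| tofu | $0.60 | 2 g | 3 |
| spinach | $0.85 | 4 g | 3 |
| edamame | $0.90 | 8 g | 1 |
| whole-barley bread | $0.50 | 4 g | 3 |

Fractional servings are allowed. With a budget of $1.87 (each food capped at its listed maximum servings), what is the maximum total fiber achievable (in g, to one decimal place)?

15.8 g

Fiber per dollar: edamame 8.889, whole-barley bread 8, spinach 4.706, tofu 3.333.
Take 1 serving of edamame: spends $0.90, +8.0 g fiber (running total 8.0 g).
Take 1.94 servings of whole-barley bread: spends $0.97, +7.8 g fiber (running total 15.8 g).
Filling greedily by fiber-per-dollar is optimal for one linear limit, giving 15.8 g.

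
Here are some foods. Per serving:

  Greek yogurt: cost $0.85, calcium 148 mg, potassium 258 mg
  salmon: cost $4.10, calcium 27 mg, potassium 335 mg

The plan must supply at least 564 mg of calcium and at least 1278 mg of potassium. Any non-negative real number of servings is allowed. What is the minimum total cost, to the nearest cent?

An LP optimum is at a vertex; with two nutrient constraints at most two foods are used. Check each candidate.
Greek yogurt only: max(564/148, 1278/258) = 4.953 servings → $4.21.
salmon only: max(564/27, 1278/335) = 20.89 servings → $85.64.
Greek yogurt + salmon with both tight: 3.624 servings and 1.024 servings → $7.28.
The minimum over all feasible corners is $4.21.

$4.21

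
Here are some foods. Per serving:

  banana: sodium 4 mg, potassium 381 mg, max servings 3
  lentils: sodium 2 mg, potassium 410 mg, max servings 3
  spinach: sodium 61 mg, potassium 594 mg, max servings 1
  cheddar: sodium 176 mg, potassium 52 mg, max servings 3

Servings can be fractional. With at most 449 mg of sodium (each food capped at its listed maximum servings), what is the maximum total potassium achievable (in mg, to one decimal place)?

3076.3 mg

Potassium per mg sodium: lentils 205, banana 95.25, spinach 9.738, cheddar 0.2955.
Take 3 servings of lentils: uses 6 mg sodium, +1230.0 mg potassium (running total 1230.0 mg).
Take 3 servings of banana: uses 12 mg sodium, +1143.0 mg potassium (running total 2373.0 mg).
Take 1 serving of spinach: uses 61 mg sodium, +594.0 mg potassium (running total 2967.0 mg).
Take 2.102 servings of cheddar: uses 370 mg sodium, +109.3 mg potassium (running total 3076.3 mg).
Greedy by best ratio exhausts the sodium allowance optimally: 3076.3 mg.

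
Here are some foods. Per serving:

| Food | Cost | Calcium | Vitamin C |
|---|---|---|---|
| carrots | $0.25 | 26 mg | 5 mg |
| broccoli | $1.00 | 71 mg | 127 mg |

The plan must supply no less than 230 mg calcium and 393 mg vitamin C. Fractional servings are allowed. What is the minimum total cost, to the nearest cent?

$3.19

The cheapest plan sits at a corner of the feasible region — with two constraints it uses at most two foods.
carrots only: max(230/26, 393/5) = 78.6 servings → $19.65.
broccoli only: max(230/71, 393/127) = 3.239 servings → $3.24.
carrots + broccoli with both tight: 0.4435 servings and 3.077 servings → $3.19.
So the least-cost plan costs $3.19.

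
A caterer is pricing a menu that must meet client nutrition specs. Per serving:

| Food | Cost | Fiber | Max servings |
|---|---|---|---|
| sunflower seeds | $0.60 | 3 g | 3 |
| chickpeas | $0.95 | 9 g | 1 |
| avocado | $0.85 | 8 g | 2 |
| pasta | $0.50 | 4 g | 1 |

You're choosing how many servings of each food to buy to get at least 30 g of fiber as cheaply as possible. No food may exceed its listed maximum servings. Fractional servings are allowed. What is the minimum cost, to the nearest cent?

$3.35

Cost per g of fiber: chickpeas $0.1056, avocado $0.1062, pasta $0.1250, sunflower seeds $0.2000.
Take 1 serving of chickpeas: +9.0 g fiber for $0.95 (total $0.95, still need 21.0 g).
Take 2 servings of avocado: +16.0 g fiber for $1.70 (total $2.65, still need 5.0 g).
Take 1 serving of pasta: +4.0 g fiber for $0.50 (total $3.15, still need 1.0 g).
Take 0.3333 servings of sunflower seeds: +1.0 g fiber for $0.20 (total $3.35, still need 0.0 g).
Greedy by cheapest-per-g is optimal for a single linear constraint, so the minimum cost is $3.35.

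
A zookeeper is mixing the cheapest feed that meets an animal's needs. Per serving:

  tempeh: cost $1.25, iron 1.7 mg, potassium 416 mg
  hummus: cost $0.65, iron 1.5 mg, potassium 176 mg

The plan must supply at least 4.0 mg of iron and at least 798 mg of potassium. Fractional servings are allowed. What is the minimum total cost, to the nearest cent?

tempeh only: max(4.0/1.7, 798/416) = 2.353 servings → $2.94.
hummus only: max(4.0/1.5, 798/176) = 4.534 servings → $2.95.
tempeh + hummus with both tight: 1.518 servings and 0.9464 servings → $2.51.
The minimum over all feasible corners is $2.51.

$2.51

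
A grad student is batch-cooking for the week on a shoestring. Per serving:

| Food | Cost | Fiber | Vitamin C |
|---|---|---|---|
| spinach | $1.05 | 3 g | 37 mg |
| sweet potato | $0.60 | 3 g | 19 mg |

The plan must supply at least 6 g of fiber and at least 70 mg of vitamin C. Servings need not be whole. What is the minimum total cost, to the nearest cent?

spinach only: max(6/3, 70/37) = 2 servings → $2.10.
sweet potato only: max(6/3, 70/19) = 3.684 servings → $2.21.
spinach + sweet potato with both tight: 1.778 servings and 0.2222 servings → $2.00.
Cheapest feasible corner: $2.00.

$2.00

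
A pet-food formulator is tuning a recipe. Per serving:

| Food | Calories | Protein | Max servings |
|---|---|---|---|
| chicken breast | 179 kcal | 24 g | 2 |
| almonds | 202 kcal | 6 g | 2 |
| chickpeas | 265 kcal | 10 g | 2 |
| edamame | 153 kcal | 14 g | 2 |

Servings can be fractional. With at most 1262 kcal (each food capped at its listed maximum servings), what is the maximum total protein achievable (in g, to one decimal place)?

Protein per kcal: chicken breast 0.1341, edamame 0.0915, chickpeas 0.03774, almonds 0.0297.
Take 2 servings of chicken breast: uses 358 kcal, +48.0 g protein (running total 48.0 g).
Take 2 servings of edamame: uses 306 kcal, +28.0 g protein (running total 76.0 g).
Take 2 servings of chickpeas: uses 530 kcal, +20.0 g protein (running total 96.0 g).
Take 0.3366 servings of almonds: uses 68 kcal, +2.0 g protein (running total 98.0 g).
Filling greedily by protein-per-kcal is optimal for one linear limit, giving 98.0 g.

98.0 g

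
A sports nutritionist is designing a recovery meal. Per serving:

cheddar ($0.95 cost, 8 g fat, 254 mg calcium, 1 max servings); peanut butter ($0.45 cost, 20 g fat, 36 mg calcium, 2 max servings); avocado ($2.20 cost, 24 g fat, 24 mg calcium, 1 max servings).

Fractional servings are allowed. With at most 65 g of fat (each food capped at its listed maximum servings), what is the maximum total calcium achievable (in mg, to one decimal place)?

Calcium per g fat: cheddar 31.75, peanut butter 1.8, avocado 1.
Take 1 serving of cheddar: uses 8 g fat, +254.0 mg calcium (running total 254.0 mg).
Take 2 servings of peanut butter: uses 40 g fat, +72.0 mg calcium (running total 326.0 mg).
Take 0.7083 servings of avocado: uses 17 g fat, +17.0 mg calcium (running total 343.0 mg).
Filling greedily by calcium-per-g fat is optimal for one linear limit, giving 343.0 mg.

343.0 mg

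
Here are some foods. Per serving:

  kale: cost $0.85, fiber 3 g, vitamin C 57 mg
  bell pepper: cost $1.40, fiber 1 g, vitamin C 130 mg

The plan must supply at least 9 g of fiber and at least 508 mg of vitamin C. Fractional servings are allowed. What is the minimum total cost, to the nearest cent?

This is a tiny linear program; its minimum lies at a vertex of the feasible set. List the vertices and price them.
kale only: max(9/3, 508/57) = 8.912 servings → $7.58.
bell pepper only: max(9/1, 508/130) = 9 servings → $12.60.
kale + bell pepper with both tight: 1.988 servings and 3.036 servings → $5.94.
The minimum over all feasible corners is $5.94.

$5.94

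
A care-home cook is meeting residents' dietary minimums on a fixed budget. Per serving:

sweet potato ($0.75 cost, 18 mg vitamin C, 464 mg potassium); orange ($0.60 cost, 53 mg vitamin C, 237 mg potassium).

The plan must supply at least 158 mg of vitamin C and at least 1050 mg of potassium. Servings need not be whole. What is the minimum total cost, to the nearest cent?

$2.28

Two binding constraints pin down two serving amounts, so the optimal mix uses at most two foods. The candidates are each food alone (scaled to the tighter of vitamin C/potassium) and each pair with both constraints tight.
sweet potato only: max(158/18, 1050/464) = 8.778 servings → $6.58.
orange only: max(158/53, 1050/237) = 4.43 servings → $2.66.
sweet potato + orange with both tight: 0.8956 servings and 2.677 servings → $2.28.
So the least-cost plan costs $2.28.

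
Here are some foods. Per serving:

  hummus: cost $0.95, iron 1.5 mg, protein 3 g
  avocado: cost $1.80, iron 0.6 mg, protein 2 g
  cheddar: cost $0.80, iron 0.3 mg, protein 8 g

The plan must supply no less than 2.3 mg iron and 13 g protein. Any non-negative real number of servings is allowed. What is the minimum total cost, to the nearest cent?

hummus only: max(2.3/1.5, 13/3) = 4.333 servings → $4.12.
avocado only: max(2.3/0.6, 13/2) = 6.5 servings → $11.70.
cheddar only: max(2.3/0.3, 13/8) = 7.667 servings → $6.13.
hummus + avocado: intersection lies outside the first quadrant.
hummus + cheddar with both tight: 1.306 servings and 1.135 servings → $2.15.
avocado + cheddar with both tight: 3.452 servings and 0.7619 servings → $6.82.
The minimum over all feasible corners is $2.15.

$2.15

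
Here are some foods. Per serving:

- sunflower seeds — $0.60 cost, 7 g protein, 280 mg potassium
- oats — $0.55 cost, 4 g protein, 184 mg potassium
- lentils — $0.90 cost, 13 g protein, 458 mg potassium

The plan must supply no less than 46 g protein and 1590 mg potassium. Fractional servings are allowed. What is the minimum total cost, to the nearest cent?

sunflower seeds only: max(46/7, 1590/280) = 6.571 servings → $3.94.
oats only: max(46/4, 1590/184) = 11.5 servings → $6.33.
lentils only: max(46/13, 1590/458) = 3.538 servings → $3.18.
sunflower seeds + oats: intersection lies outside the first quadrant.
sunflower seeds + lentils with both targets exact would need a negative amount; discard.
oats + lentils: intersection lies outside the first quadrant.
Cheapest feasible corner: $3.18.

$3.18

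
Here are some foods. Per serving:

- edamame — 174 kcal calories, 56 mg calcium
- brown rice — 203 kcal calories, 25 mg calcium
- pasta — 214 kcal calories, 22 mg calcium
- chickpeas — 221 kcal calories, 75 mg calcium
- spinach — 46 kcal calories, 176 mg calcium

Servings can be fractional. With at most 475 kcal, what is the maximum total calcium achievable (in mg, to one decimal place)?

Calcium per kcal: spinach 3.826, chickpeas 0.3394, edamame 0.3218, brown rice 0.1232, pasta 0.1028.
With no serving limits, spend the whole calories allowance on spinach: 475 kcal / 46 kcal × 176 mg = 1817.4 mg.

1817.4 mg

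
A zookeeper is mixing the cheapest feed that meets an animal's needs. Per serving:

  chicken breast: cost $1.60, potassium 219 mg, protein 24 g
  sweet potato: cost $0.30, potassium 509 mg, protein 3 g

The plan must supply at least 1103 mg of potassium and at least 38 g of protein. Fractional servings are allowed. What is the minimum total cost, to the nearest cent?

$2.69

chicken breast only: max(1103/219, 38/24) = 5.037 servings → $8.06.
sweet potato only: max(1103/509, 38/3) = 12.67 servings → $3.80.
chicken breast + sweet potato with both tight: 1.387 servings and 1.57 servings → $2.69.
The minimum over all feasible corners is $2.69.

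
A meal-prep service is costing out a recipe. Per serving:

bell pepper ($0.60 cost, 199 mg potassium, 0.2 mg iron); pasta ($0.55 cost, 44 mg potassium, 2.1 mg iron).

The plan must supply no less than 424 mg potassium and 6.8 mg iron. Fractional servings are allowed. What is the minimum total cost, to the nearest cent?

$2.57

Minimising a linear cost over {potassium ≥ 424, iron ≥ 6.8, servings ≥ 0} — the optimum is at a vertex, using one or two foods.
bell pepper only: max(424/199, 6.8/0.2) = 34 servings → $20.40.
pasta only: max(424/44, 6.8/2.1) = 9.636 servings → $5.30.
bell pepper + pasta with both tight: 1.445 servings and 3.1 servings → $2.57.
Cheapest feasible corner: $2.57.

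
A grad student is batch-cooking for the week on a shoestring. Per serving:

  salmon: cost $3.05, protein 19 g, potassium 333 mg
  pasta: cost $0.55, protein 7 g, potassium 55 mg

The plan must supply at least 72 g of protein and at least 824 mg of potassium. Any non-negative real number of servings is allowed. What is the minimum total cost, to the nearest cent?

This is a tiny linear program; its minimum lies at a vertex of the feasible set. List the vertices and price them.
salmon only: max(72/19, 824/333) = 3.789 servings → $11.56.
pasta only: max(72/7, 824/55) = 14.98 servings → $8.24.
salmon + pasta with both tight: 1.406 servings and 6.47 servings → $7.85.
The minimum over all feasible corners is $7.85.

$7.85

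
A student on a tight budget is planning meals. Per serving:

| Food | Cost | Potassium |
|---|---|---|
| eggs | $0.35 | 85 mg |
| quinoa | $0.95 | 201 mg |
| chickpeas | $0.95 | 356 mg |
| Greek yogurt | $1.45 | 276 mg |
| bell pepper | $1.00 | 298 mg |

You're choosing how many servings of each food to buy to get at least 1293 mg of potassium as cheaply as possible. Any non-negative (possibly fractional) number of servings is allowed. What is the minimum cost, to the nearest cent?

Cost per mg of potassium: chickpeas $0.0027, bell pepper $0.0034, eggs $0.0041, quinoa $0.0047, Greek yogurt $0.0053.
With no serving limits, use only chickpeas: 1293 mg / 356 mg = 3.632 servings × $0.95 = $3.45.

$3.45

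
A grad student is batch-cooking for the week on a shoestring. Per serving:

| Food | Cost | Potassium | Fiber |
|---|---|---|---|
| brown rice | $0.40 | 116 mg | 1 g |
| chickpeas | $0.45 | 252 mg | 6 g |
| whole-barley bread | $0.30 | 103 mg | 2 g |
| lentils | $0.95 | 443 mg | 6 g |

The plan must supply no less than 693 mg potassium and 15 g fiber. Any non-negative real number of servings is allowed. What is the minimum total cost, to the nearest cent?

$1.24

Check every corner: each single food scaled to meet both minima, and each pair solved so both constraints bind.
brown rice only: max(693/116, 15/1) = 15 servings → $6.00.
chickpeas only: max(693/252, 15/6) = 2.75 servings → $1.24.
whole-barley bread only: max(693/103, 15/2) = 7.5 servings → $2.25.
lentils only: max(693/443, 15/6) = 2.5 servings → $2.38.
brown rice + chickpeas with both tight: 0.8514 servings and 2.358 servings → $1.40.
brown rice + whole-barley bread: intersection lies outside the first quadrant.
brown rice + lentils: intersection lies outside the first quadrant.
chickpeas + whole-barley bread with both tight: 1.395 servings and 3.316 servings → $1.62.
chickpeas + lentils with both tight: 2.17 servings and 0.3298 servings → $1.29.
whole-barley bread + lentils with both targets exact would need a negative amount; discard.
The minimum over all feasible corners is $1.24.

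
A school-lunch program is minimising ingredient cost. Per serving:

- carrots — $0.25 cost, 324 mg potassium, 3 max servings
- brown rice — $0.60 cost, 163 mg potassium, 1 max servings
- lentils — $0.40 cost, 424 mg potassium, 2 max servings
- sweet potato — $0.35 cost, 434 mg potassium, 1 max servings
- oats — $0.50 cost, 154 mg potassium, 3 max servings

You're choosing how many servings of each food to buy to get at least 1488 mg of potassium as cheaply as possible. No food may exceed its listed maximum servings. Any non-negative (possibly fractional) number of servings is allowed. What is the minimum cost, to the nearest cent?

$1.18

Cost per mg of potassium: carrots $0.0008, sweet potato $0.0008, lentils $0.0009, oats $0.0032, brown rice $0.0037.
Take 3 servings of carrots: +972.0 mg potassium for $0.75 (total $0.75, still need 516.0 mg).
Take 1 serving of sweet potato: +434.0 mg potassium for $0.35 (total $1.10, still need 82.0 mg).
Take 0.1934 servings of lentils: +82.0 mg potassium for $0.08 (total $1.18, still need 0.0 mg).
Greedy by cheapest-per-mg is optimal for a single linear constraint, so the minimum cost is $1.18.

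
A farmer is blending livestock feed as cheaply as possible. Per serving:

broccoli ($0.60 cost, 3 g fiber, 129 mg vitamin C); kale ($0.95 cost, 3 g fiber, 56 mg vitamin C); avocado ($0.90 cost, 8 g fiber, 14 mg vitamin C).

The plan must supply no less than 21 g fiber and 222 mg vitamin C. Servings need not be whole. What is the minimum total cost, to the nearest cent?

This is a tiny linear program; its minimum lies at a vertex of the feasible set. List the vertices and price them.
broccoli only: max(21/3, 222/129) = 7 servings → $4.20.
kale only: max(21/3, 222/56) = 7 servings → $6.65.
avocado only: max(21/8, 222/14) = 15.86 servings → $14.27.
broccoli + kale with both targets exact would need a negative amount; discard.
broccoli + avocado with both tight: 1.497 servings and 2.064 servings → $2.76.
kale + avocado with both tight: 3.65 servings and 1.256 servings → $4.60.
The minimum over all feasible corners is $2.76.

$2.76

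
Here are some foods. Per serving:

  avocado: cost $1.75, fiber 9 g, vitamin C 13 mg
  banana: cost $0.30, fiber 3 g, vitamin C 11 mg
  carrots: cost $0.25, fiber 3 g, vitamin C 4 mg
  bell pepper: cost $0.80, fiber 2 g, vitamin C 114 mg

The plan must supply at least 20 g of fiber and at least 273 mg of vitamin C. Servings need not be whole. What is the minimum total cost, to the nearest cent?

avocado only: max(20/9, 273/13) = 21 servings → $36.75.
banana only: max(20/3, 273/11) = 24.82 servings → $7.45.
carrots only: max(20/3, 273/4) = 68.25 servings → $17.06.
bell pepper only: max(20/2, 273/114) = 10 servings → $8.00.
avocado + banana: the both-tight solution has a negative serving — not a feasible corner.
avocado + carrots: the both-tight solution has a negative serving — not a feasible corner.
avocado + bell pepper with both tight: 1.734 servings and 2.197 servings → $4.79.
banana + carrots: the both-tight solution has a negative serving — not a feasible corner.
banana + bell pepper with both tight: 5.419 servings and 1.872 servings → $3.12.
carrots + bell pepper with both tight: 5.192 servings and 2.213 servings → $3.07.
So the least-cost plan costs $3.07.

$3.07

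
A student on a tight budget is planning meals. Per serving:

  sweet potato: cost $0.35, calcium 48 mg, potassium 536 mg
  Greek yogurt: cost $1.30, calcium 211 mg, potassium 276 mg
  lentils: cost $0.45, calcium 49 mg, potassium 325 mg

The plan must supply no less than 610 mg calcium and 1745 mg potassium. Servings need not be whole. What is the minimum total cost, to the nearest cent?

sweet potato only: max(610/48, 1745/536) = 12.71 servings → $4.45.
Greek yogurt only: max(610/211, 1745/276) = 6.322 servings → $8.22.
lentils only: max(610/49, 1745/325) = 12.45 servings → $5.60.
sweet potato + Greek yogurt with both tight: 2.001 servings and 2.436 servings → $3.87.
sweet potato + lentils: the both-tight solution has a negative serving — not a feasible corner.
Greek yogurt + lentils with both tight: 2.048 servings and 3.63 servings → $4.30.
Cheapest feasible corner: $3.87.

$3.87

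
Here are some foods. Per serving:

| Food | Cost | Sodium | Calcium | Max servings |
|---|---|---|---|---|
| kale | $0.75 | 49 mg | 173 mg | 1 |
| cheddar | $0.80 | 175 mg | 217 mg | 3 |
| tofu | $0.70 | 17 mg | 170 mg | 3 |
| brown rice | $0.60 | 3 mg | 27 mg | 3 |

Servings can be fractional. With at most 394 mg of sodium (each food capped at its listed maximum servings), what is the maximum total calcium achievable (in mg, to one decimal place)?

Calcium per mg sodium: tofu 10, brown rice 9, kale 3.531, cheddar 1.24.
Take 3 servings of tofu: uses 51 mg sodium, +510.0 mg calcium (running total 510.0 mg).
Take 3 servings of brown rice: uses 9 mg sodium, +81.0 mg calcium (running total 591.0 mg).
Take 1 serving of kale: uses 49 mg sodium, +173.0 mg calcium (running total 764.0 mg).
Take 1.629 servings of cheddar: uses 285 mg sodium, +353.4 mg calcium (running total 1117.4 mg).
Filling greedily by calcium-per-mg sodium is optimal for one linear limit, giving 1117.4 mg.

1117.4 mg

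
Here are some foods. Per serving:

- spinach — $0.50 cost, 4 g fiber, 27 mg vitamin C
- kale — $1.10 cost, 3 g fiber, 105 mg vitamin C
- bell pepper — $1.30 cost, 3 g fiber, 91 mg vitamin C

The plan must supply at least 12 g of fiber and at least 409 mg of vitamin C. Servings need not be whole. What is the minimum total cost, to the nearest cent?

Compare the cost at each extreme point of the feasible region.
spinach only: max(12/4, 409/27) = 15.15 servings → $7.57.
kale only: max(12/3, 409/105) = 4 servings → $4.40.
bell pepper only: max(12/3, 409/91) = 4.495 servings → $5.84.
spinach + kale with both tight: 0.09735 servings and 3.87 servings → $4.31.
spinach + bell pepper with both targets exact would need a negative amount; discard.
kale + bell pepper with both tight: 3.214 servings and 0.7857 servings → $4.56.
The minimum over all feasible corners is $4.31.

$4.31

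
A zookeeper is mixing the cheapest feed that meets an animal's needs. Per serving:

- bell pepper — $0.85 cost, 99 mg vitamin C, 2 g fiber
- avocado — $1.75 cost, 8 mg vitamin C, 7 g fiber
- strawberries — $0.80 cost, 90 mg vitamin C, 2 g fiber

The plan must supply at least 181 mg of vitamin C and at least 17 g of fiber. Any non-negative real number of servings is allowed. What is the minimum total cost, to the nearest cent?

This is a tiny linear program; its minimum lies at a vertex of the feasible set. List the vertices and price them.
bell pepper only: max(181/99, 17/2) = 8.5 servings → $7.22.
avocado only: max(181/8, 17/7) = 22.62 servings → $39.59.
strawberries only: max(181/90, 17/2) = 8.5 servings → $6.80.
bell pepper + avocado with both tight: 1.671 servings and 1.951 servings → $4.83.
bell pepper + strawberries: the both-tight solution has a negative serving — not a feasible corner.
avocado + strawberries with both tight: 1.902 servings and 1.842 servings → $4.80.
The minimum over all feasible corners is $4.80.

$4.80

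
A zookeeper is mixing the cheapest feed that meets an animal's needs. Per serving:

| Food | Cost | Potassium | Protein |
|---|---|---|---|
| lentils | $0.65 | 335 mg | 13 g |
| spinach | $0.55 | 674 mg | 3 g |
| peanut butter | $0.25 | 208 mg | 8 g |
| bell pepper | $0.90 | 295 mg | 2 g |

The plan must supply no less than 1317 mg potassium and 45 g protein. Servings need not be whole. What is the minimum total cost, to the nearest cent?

An LP optimum is at a vertex; with two nutrient constraints at most two foods are used. Check each candidate.
lentils only: max(1317/335, 45/13) = 3.931 servings → $2.56.
spinach only: max(1317/674, 45/3) = 15 servings → $8.25.
peanut butter only: max(1317/208, 45/8) = 6.332 servings → $1.58.
bell pepper only: max(1317/295, 45/2) = 22.5 servings → $20.25.
lentils + spinach with both tight: 3.401 servings and 0.2638 servings → $2.36.
lentils + peanut butter: intersection lies outside the first quadrant.
lentils + bell pepper with both tight: 3.362 servings and 0.6464 servings → $2.77.
spinach + peanut butter with both tight: 0.2466 servings and 5.533 servings → $1.52.
spinach + bell pepper: the both-tight solution has a negative serving — not a feasible corner.
peanut butter + bell pepper with both tight: 5.474 servings and 0.6049 servings → $1.91.
So the least-cost plan costs $1.52.

$1.52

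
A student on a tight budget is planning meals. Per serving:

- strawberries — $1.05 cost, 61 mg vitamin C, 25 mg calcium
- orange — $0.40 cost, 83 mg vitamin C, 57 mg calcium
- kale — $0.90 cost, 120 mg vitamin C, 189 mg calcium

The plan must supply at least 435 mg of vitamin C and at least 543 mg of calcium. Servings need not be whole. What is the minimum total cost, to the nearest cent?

$2.83

At the optimum either one food covers both requirements or two foods hit both targets exactly; no other combination can be cheaper.
strawberries only: max(435/61, 543/25) = 21.72 servings → $22.81.
orange only: max(435/83, 543/57) = 9.526 servings → $3.81.
kale only: max(435/120, 543/189) = 3.625 servings → $3.26.
strawberries + orange with both targets exact would need a negative amount; discard.
strawberries + kale with both tight: 2 servings and 2.609 servings → $4.45.
orange + kale with both tight: 1.928 servings and 2.292 servings → $2.83.
Cheapest feasible corner: $2.83.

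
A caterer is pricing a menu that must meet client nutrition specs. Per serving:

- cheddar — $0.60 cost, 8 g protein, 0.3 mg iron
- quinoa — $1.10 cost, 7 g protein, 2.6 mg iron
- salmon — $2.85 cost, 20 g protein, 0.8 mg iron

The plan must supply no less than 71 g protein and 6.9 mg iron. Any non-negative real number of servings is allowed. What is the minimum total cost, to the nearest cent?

With two linear requirements the optimum uses one or two foods; enumerate the corners.
cheddar only: max(71/8, 6.9/0.3) = 23 servings → $13.80.
quinoa only: max(71/7, 6.9/2.6) = 10.14 servings → $11.16.
salmon only: max(71/20, 6.9/0.8) = 8.625 servings → $24.58.
cheddar + quinoa with both tight: 7.289 servings and 1.813 servings → $6.37.
cheddar + salmon with both targets exact would need a negative amount; discard.
quinoa + salmon with both tight: 1.75 servings and 2.938 servings → $10.30.
Cheapest feasible corner: $6.37.

$6.37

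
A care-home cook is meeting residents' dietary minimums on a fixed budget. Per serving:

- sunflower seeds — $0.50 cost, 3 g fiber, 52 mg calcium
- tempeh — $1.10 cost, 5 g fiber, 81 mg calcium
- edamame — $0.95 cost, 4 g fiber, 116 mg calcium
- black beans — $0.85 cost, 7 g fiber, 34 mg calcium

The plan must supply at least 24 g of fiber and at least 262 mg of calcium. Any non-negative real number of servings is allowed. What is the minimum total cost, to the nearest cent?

$3.44

sunflower seeds only: max(24/3, 262/52) = 8 servings → $4.00.
tempeh only: max(24/5, 262/81) = 4.8 servings → $5.28.
edamame only: max(24/4, 262/116) = 6 servings → $5.70.
black beans only: max(24/7, 262/34) = 7.706 servings → $6.55.
sunflower seeds + tempeh: the both-tight solution has a negative serving — not a feasible corner.
sunflower seeds + edamame: intersection lies outside the first quadrant.
sunflower seeds + black beans with both tight: 3.885 servings and 1.763 servings → $3.44.
tempeh + edamame with both targets exact would need a negative amount; discard.
tempeh + black beans with both tight: 2.564 servings and 1.597 servings → $4.18.
edamame + black beans with both tight: 1.506 servings and 2.568 servings → $3.61.
Cheapest feasible corner: $3.44.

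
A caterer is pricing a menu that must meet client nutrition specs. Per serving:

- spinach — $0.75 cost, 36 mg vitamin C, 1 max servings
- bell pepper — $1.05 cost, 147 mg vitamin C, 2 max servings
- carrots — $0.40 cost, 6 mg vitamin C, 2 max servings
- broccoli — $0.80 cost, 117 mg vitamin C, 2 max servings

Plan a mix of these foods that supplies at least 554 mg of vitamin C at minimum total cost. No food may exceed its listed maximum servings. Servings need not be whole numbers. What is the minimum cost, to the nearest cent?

$4.24

Cost per mg of vitamin C: broccoli $0.0068, bell pepper $0.0071, spinach $0.0208, carrots $0.0667.
Take 2 servings of broccoli: +234.0 mg vitamin C for $1.60 (total $1.60, still need 320.0 mg).
Take 2 servings of bell pepper: +294.0 mg vitamin C for $2.10 (total $3.70, still need 26.0 mg).
Take 0.7222 servings of spinach: +26.0 mg vitamin C for $0.54 (total $4.24, still need 0.0 mg).
Greedy by cheapest-per-mg is optimal for a single linear constraint, so the minimum cost is $4.24.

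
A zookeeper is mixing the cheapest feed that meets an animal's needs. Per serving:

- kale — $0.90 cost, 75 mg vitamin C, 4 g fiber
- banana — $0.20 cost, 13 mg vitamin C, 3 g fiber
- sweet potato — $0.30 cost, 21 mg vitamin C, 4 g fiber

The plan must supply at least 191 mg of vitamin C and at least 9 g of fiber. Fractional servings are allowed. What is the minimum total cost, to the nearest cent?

kale only: max(191/75, 9/4) = 2.547 servings → $2.29.
banana only: max(191/13, 9/3) = 14.69 servings → $2.94.
sweet potato only: max(191/21, 9/4) = 9.095 servings → $2.73.
kale + banana: intersection lies outside the first quadrant.
kale + sweet potato with both targets exact would need a negative amount; discard.
banana + sweet potato with both targets exact would need a negative amount; discard.
Cheapest feasible corner: $2.29.

$2.29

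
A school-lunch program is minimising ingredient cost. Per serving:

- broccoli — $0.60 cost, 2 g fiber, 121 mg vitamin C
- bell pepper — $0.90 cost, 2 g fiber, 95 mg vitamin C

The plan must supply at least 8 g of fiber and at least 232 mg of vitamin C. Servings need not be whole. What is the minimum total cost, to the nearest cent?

$2.40

For a min-cost LP with two ≥-constraints, a basic feasible solution has at most two positive variables.
broccoli only: max(8/2, 232/121) = 4 servings → $2.40.
bell pepper only: max(8/2, 232/95) = 4 servings → $3.60.
broccoli + bell pepper: intersection lies outside the first quadrant.
Cheapest feasible corner: $2.40.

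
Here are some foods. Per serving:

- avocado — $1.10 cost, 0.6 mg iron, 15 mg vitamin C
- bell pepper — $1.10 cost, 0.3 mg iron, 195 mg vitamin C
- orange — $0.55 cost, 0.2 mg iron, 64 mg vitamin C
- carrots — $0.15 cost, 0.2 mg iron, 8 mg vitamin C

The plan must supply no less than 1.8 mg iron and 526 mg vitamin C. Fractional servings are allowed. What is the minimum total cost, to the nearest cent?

This is a tiny linear program; its minimum lies at a vertex of the feasible set. List the vertices and price them.
avocado only: max(1.8/0.6, 526/15) = 35.07 servings → $38.57.
bell pepper only: max(1.8/0.3, 526/195) = 6 servings → $6.60.
orange only: max(1.8/0.2, 526/64) = 9 servings → $4.95.
carrots only: max(1.8/0.2, 526/8) = 65.75 servings → $9.86.
avocado + bell pepper with both tight: 1.717 servings and 2.565 servings → $4.71.
avocado + orange with both tight: 0.2825 servings and 8.153 servings → $4.79.
avocado + carrots: intersection lies outside the first quadrant.
bell pepper + orange with both targets exact would need a negative amount; discard.
bell pepper + carrots with both tight: 2.481 servings and 5.279 servings → $3.52.
orange + carrots with both tight: 8.107 servings and 0.8929 servings → $4.59.
So the least-cost plan costs $3.52.

$3.52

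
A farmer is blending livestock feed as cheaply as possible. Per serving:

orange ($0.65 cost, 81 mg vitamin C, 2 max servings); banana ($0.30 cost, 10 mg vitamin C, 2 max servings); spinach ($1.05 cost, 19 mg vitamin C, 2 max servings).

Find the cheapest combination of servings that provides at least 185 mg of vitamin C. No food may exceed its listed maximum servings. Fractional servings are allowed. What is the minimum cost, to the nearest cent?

$2.07

Cost per mg of vitamin C: orange $0.0080, banana $0.0300, spinach $0.0553.
Take 2 servings of orange: +162.0 mg vitamin C for $1.30 (total $1.30, still need 23.0 mg).
Take 2 servings of banana: +20.0 mg vitamin C for $0.60 (total $1.90, still need 3.0 mg).
Take 0.1579 servings of spinach: +3.0 mg vitamin C for $0.17 (total $2.07, still need 0.0 mg).
Greedy by cheapest-per-mg is optimal for a single linear constraint, so the minimum cost is $2.07.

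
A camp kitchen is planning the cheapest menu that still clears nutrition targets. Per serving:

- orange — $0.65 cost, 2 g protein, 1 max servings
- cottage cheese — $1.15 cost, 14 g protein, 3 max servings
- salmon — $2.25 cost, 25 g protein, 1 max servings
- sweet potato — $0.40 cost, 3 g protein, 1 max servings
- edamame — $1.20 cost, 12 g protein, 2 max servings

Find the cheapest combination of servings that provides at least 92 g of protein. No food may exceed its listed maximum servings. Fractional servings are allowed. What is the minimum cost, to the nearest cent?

Cost per g of protein: cottage cheese $0.0821, salmon $0.0900, edamame $0.1000, sweet potato $0.1333, orange $0.3250.
Take 3 servings of cottage cheese: +42.0 g protein for $3.45 (total $3.45, still need 50.0 g).
Take 1 serving of salmon: +25.0 g protein for $2.25 (total $5.70, still need 25.0 g).
Take 2 servings of edamame: +24.0 g protein for $2.40 (total $8.10, still need 1.0 g).
Take 0.3333 servings of sweet potato: +1.0 g protein for $0.13 (total $8.23, still need 0.0 g).
Greedy by cheapest-per-g is optimal for a single linear constraint, so the minimum cost is $8.23.

$8.23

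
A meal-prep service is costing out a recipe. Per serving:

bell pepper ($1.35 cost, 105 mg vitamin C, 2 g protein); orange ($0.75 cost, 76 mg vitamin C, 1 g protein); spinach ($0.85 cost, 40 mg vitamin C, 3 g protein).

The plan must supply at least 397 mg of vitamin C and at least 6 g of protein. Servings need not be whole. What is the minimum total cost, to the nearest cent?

$4.06

Two binding constraints pin down two serving amounts, so the optimal mix uses at most two foods. The candidates are each food alone (scaled to the tighter of vitamin C/protein) and each pair with both constraints tight.
bell pepper only: max(397/105, 6/2) = 3.781 servings → $5.10.
orange only: max(397/76, 6/1) = 6 servings → $4.50.
spinach only: max(397/40, 6/3) = 9.925 servings → $8.44.
bell pepper + orange with both tight: 1.255 servings and 3.489 servings → $4.31.
bell pepper + spinach with both targets exact would need a negative amount; discard.
orange + spinach with both tight: 5.059 servings and 0.3138 servings → $4.06.
The minimum over all feasible corners is $4.06.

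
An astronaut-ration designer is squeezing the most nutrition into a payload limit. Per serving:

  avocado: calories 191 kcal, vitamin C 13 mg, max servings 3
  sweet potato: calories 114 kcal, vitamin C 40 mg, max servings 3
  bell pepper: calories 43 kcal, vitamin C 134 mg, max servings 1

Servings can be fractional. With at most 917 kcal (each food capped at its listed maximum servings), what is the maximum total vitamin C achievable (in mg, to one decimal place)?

290.2 mg

Vitamin C per kcal: bell pepper 3.116, sweet potato 0.3509, avocado 0.06806.
Take 1 serving of bell pepper: uses 43 kcal, +134.0 mg vitamin C (running total 134.0 mg).
Take 3 servings of sweet potato: uses 342 kcal, +120.0 mg vitamin C (running total 254.0 mg).
Take 2.785 servings of avocado: uses 532 kcal, +36.2 mg vitamin C (running total 290.2 mg).
Filling greedily by vitamin C-per-kcal is optimal for one linear limit, giving 290.2 mg.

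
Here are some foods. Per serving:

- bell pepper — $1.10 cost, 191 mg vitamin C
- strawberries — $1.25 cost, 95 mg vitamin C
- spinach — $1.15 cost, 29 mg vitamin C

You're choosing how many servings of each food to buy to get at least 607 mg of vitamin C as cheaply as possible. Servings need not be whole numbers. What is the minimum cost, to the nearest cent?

Cost per mg of vitamin C: bell pepper $0.0058, strawberries $0.0132, spinach $0.0397.
With no serving limits, use only bell pepper: 607 mg / 191 mg = 3.178 servings × $1.10 = $3.50.

$3.50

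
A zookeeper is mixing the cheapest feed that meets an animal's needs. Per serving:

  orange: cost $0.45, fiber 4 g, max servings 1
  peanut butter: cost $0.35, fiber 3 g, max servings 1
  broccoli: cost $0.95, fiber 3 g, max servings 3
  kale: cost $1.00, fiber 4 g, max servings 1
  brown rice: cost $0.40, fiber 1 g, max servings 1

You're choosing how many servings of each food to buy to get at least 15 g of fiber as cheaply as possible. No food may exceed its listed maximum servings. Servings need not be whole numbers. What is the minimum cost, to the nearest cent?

Cost per g of fiber: orange $0.1125, peanut butter $0.1167, kale $0.2500, broccoli $0.3167, brown rice $0.4000.
Take 1 serving of orange: +4.0 g fiber for $0.45 (total $0.45, still need 11.0 g).
Take 1 serving of peanut butter: +3.0 g fiber for $0.35 (total $0.80, still need 8.0 g).
Take 1 serving of kale: +4.0 g fiber for $1.00 (total $1.80, still need 4.0 g).
Take 1.333 servings of broccoli: +4.0 g fiber for $1.27 (total $3.07, still need 0.0 g).
Filling from the cheapest source first is optimal under one linear minimum: $3.07.

$3.07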